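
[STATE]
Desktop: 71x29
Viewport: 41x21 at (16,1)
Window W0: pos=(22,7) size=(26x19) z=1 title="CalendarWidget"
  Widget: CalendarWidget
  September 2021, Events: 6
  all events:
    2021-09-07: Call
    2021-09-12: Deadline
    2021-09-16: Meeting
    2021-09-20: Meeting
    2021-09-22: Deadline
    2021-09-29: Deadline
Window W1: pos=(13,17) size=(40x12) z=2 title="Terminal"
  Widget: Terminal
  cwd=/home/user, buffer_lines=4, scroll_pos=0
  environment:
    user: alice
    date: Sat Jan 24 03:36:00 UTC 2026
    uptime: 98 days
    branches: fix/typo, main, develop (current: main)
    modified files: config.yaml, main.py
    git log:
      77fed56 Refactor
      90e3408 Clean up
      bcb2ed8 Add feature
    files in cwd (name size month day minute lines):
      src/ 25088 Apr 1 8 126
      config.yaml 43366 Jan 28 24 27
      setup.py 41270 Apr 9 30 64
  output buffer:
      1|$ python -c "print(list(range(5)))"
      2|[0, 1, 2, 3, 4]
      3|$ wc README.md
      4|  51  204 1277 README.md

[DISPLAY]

                                         
                                         
                                         
                                         
                                         
                                         
      ┏━━━━━━━━━━━━━━━━━━━━━━━━┓         
      ┃ CalendarWidget         ┃         
      ┠────────────────────────┨         
      ┃     September 2021     ┃         
      ┃Mo Tu We Th Fr Sa Su    ┃         
      ┃       1  2  3  4  5    ┃         
      ┃ 6  7*  8  9 10 11 12*  ┃         
      ┃13 14 15 16* 17 18 19   ┃         
      ┃20* 21 22* 23 24 25 26  ┃         
      ┃27 28 29* 30            ┃         
━━━━━━━━━━━━━━━━━━━━━━━━━━━━━━━━━━━━┓    
erminal                             ┃    
────────────────────────────────────┨    
python -c "print(list(range(5)))"   ┃    
, 1, 2, 3, 4]                       ┃    


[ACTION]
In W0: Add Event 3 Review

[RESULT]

                                         
                                         
                                         
                                         
                                         
                                         
      ┏━━━━━━━━━━━━━━━━━━━━━━━━┓         
      ┃ CalendarWidget         ┃         
      ┠────────────────────────┨         
      ┃     September 2021     ┃         
      ┃Mo Tu We Th Fr Sa Su    ┃         
      ┃       1  2  3*  4  5   ┃         
      ┃ 6  7*  8  9 10 11 12*  ┃         
      ┃13 14 15 16* 17 18 19   ┃         
      ┃20* 21 22* 23 24 25 26  ┃         
      ┃27 28 29* 30            ┃         
━━━━━━━━━━━━━━━━━━━━━━━━━━━━━━━━━━━━┓    
erminal                             ┃    
────────────────────────────────────┨    
python -c "print(list(range(5)))"   ┃    
, 1, 2, 3, 4]                       ┃    


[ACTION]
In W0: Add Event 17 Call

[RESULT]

                                         
                                         
                                         
                                         
                                         
                                         
      ┏━━━━━━━━━━━━━━━━━━━━━━━━┓         
      ┃ CalendarWidget         ┃         
      ┠────────────────────────┨         
      ┃     September 2021     ┃         
      ┃Mo Tu We Th Fr Sa Su    ┃         
      ┃       1  2  3*  4  5   ┃         
      ┃ 6  7*  8  9 10 11 12*  ┃         
      ┃13 14 15 16* 17* 18 19  ┃         
      ┃20* 21 22* 23 24 25 26  ┃         
      ┃27 28 29* 30            ┃         
━━━━━━━━━━━━━━━━━━━━━━━━━━━━━━━━━━━━┓    
erminal                             ┃    
────────────────────────────────────┨    
python -c "print(list(range(5)))"   ┃    
, 1, 2, 3, 4]                       ┃    


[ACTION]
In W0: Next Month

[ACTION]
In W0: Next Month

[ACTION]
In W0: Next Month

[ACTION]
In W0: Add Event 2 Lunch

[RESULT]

                                         
                                         
                                         
                                         
                                         
                                         
      ┏━━━━━━━━━━━━━━━━━━━━━━━━┓         
      ┃ CalendarWidget         ┃         
      ┠────────────────────────┨         
      ┃     December 2021      ┃         
      ┃Mo Tu We Th Fr Sa Su    ┃         
      ┃       1  2*  3  4  5   ┃         
      ┃ 6  7  8  9 10 11 12    ┃         
      ┃13 14 15 16 17 18 19    ┃         
      ┃20 21 22 23 24 25 26    ┃         
      ┃27 28 29 30 31          ┃         
━━━━━━━━━━━━━━━━━━━━━━━━━━━━━━━━━━━━┓    
erminal                             ┃    
────────────────────────────────────┨    
python -c "print(list(range(5)))"   ┃    
, 1, 2, 3, 4]                       ┃    


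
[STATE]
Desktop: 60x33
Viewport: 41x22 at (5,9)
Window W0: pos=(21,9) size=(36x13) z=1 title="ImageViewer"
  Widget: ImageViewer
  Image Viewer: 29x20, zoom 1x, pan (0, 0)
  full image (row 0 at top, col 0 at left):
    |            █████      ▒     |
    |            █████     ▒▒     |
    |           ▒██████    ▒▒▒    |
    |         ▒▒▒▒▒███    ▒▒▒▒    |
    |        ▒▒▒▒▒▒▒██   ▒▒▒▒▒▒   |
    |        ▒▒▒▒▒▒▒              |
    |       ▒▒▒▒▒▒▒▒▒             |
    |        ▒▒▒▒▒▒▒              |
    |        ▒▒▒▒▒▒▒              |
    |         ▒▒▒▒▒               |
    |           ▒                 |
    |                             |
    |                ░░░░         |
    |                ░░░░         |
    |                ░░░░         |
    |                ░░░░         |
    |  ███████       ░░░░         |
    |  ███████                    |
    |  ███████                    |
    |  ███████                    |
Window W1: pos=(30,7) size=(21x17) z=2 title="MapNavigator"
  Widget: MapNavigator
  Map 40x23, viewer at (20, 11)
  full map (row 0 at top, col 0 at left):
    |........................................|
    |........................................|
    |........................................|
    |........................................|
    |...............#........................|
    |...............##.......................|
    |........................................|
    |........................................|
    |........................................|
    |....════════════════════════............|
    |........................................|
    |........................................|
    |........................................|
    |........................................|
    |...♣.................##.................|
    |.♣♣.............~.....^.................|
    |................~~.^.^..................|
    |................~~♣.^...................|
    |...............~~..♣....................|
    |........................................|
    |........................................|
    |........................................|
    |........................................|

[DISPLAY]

                ┏━━━━━━━━┠───────────────
                ┃ ImageVi┃....##.........
                ┠────────┃...............
                ┃        ┃...............
                ┃        ┃...............
                ┃        ┃═══════════════
                ┃        ┃...............
                ┃        ┃.........@.....
                ┃        ┃...............
                ┃       ▒┃...............
                ┃        ┃..........##...
                ┃        ┃.....~.....^...
                ┗━━━━━━━━┃.....~~.^.^....
                         ┃.....~~♣.^.....
                         ┗━━━━━━━━━━━━━━━
                                         
                                         
                                         
                                         
                                         
                                         
                                         


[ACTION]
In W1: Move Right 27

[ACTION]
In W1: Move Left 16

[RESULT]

                ┏━━━━━━━━┠───────────────
                ┃ ImageVi┃.##............
                ┠────────┃...............
                ┃        ┃...............
                ┃        ┃...............
                ┃        ┃══════════════.
                ┃        ┃...............
                ┃        ┃.........@.....
                ┃        ┃...............
                ┃       ▒┃...............
                ┃        ┃.......##......
                ┃        ┃..~.....^......
                ┗━━━━━━━━┃..~~.^.^.......
                         ┃..~~♣.^........
                         ┗━━━━━━━━━━━━━━━
                                         
                                         
                                         
                                         
                                         
                                         
                                         


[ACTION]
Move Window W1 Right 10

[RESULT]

                ┏━━━━━━━━━━━━━━━━━┠──────
                ┃ ImageViewer     ┃.##...
                ┠─────────────────┃......
                ┃            █████┃......
                ┃            █████┃......
                ┃           ▒█████┃══════
                ┃         ▒▒▒▒▒███┃......
                ┃        ▒▒▒▒▒▒▒██┃......
                ┃        ▒▒▒▒▒▒▒  ┃......
                ┃       ▒▒▒▒▒▒▒▒▒ ┃......
                ┃        ▒▒▒▒▒▒▒  ┃......
                ┃        ▒▒▒▒▒▒▒  ┃..~...
                ┗━━━━━━━━━━━━━━━━━┃..~~.^
                                  ┃..~~♣.
                                  ┗━━━━━━
                                         
                                         
                                         
                                         
                                         
                                         
                                         


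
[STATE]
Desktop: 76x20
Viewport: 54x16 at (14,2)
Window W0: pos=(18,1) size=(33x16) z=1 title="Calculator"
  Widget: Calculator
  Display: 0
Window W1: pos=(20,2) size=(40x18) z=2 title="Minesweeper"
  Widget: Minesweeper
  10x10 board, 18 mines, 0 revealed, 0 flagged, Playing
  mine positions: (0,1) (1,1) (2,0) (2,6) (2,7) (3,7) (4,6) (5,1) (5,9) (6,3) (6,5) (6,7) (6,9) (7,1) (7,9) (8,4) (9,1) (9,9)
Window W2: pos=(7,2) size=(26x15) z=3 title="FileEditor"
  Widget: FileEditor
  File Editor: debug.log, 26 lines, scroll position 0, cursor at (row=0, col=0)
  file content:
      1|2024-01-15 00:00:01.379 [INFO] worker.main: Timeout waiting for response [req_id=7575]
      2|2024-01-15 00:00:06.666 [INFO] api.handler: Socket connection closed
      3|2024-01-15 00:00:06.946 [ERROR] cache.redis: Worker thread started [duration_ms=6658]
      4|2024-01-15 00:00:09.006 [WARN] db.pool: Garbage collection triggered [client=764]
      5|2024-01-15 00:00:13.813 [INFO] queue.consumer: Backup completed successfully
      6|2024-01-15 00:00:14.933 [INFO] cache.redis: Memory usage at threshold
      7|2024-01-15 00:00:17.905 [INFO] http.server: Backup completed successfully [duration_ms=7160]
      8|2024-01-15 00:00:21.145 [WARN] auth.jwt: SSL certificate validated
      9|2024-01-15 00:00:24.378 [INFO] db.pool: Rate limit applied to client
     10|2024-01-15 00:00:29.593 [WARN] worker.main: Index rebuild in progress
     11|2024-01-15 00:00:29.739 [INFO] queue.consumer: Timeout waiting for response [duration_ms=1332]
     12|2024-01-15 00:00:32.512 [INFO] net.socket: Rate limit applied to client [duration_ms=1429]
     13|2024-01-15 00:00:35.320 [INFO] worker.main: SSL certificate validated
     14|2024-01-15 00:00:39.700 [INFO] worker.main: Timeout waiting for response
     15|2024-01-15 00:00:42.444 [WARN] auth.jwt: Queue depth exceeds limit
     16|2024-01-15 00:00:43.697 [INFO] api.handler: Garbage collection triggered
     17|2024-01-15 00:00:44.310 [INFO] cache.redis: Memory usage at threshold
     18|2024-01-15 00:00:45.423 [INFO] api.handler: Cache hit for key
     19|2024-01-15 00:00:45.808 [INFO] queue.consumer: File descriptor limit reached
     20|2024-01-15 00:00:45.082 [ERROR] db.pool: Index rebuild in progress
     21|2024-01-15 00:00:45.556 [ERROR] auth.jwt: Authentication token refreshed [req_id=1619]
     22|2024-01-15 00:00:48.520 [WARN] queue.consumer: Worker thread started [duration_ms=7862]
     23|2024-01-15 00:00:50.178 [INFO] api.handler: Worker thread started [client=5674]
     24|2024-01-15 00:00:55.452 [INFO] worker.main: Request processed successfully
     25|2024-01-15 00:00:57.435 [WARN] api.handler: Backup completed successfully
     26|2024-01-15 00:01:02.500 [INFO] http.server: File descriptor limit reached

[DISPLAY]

━━━━━━━━━━━━━━━━━━┓━━━━━━━━━━━━━━━━━━━━━━━━━━┓        
ditor             ┃                          ┃        
──────────────────┨──────────────────────────┨        
1-15 00:00:01.379▲┃                          ┃        
1-15 00:00:06.666█┃                          ┃        
1-15 00:00:06.946░┃                          ┃        
1-15 00:00:09.006░┃                          ┃        
1-15 00:00:13.813░┃                          ┃        
1-15 00:00:14.933░┃                          ┃        
1-15 00:00:17.905░┃                          ┃        
1-15 00:00:21.145░┃                          ┃        
1-15 00:00:24.378░┃                          ┃        
1-15 00:00:29.593░┃                          ┃        
1-15 00:00:29.739▼┃                          ┃        
━━━━━━━━━━━━━━━━━━┛                          ┃        
      ┃                                      ┃        


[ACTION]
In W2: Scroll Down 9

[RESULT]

━━━━━━━━━━━━━━━━━━┓━━━━━━━━━━━━━━━━━━━━━━━━━━┓        
ditor             ┃                          ┃        
──────────────────┨──────────────────────────┨        
1-15 00:00:29.593▲┃                          ┃        
1-15 00:00:29.739░┃                          ┃        
1-15 00:00:32.512░┃                          ┃        
1-15 00:00:35.320░┃                          ┃        
1-15 00:00:39.700░┃                          ┃        
1-15 00:00:42.444░┃                          ┃        
1-15 00:00:43.697█┃                          ┃        
1-15 00:00:44.310░┃                          ┃        
1-15 00:00:45.423░┃                          ┃        
1-15 00:00:45.808░┃                          ┃        
1-15 00:00:45.082▼┃                          ┃        
━━━━━━━━━━━━━━━━━━┛                          ┃        
      ┃                                      ┃        


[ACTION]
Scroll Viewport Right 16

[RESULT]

━━━━━━━━━━┓━━━━━━━━━━━━━━━━━━━━━━━━━━┓                
          ┃                          ┃                
──────────┨──────────────────────────┨                
00:29.593▲┃                          ┃                
00:29.739░┃                          ┃                
00:32.512░┃                          ┃                
00:35.320░┃                          ┃                
00:39.700░┃                          ┃                
00:42.444░┃                          ┃                
00:43.697█┃                          ┃                
00:44.310░┃                          ┃                
00:45.423░┃                          ┃                
00:45.808░┃                          ┃                
00:45.082▼┃                          ┃                
━━━━━━━━━━┛                          ┃                
                                     ┃                


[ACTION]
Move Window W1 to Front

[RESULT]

━━━━━━━━━━━━━━━━━━━━━━━━━━━━━━━━━━━━━┓                
Minesweeper                          ┃                
─────────────────────────────────────┨                
■■■■■■■■■                            ┃                
■■■■■■■■■                            ┃                
■■■■■■■■■                            ┃                
■■■■■■■■■                            ┃                
■■■■■■■■■                            ┃                
■■■■■■■■■                            ┃                
■■■■■■■■■                            ┃                
■■■■■■■■■                            ┃                
■■■■■■■■■                            ┃                
■■■■■■■■■                            ┃                
                                     ┃                
                                     ┃                
                                     ┃                


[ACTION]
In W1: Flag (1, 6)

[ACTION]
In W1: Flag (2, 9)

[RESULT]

━━━━━━━━━━━━━━━━━━━━━━━━━━━━━━━━━━━━━┓                
Minesweeper                          ┃                
─────────────────────────────────────┨                
■■■■■■■■■                            ┃                
■■■■■⚑■■■                            ┃                
■■■■■■■■⚑                            ┃                
■■■■■■■■■                            ┃                
■■■■■■■■■                            ┃                
■■■■■■■■■                            ┃                
■■■■■■■■■                            ┃                
■■■■■■■■■                            ┃                
■■■■■■■■■                            ┃                
■■■■■■■■■                            ┃                
                                     ┃                
                                     ┃                
                                     ┃                


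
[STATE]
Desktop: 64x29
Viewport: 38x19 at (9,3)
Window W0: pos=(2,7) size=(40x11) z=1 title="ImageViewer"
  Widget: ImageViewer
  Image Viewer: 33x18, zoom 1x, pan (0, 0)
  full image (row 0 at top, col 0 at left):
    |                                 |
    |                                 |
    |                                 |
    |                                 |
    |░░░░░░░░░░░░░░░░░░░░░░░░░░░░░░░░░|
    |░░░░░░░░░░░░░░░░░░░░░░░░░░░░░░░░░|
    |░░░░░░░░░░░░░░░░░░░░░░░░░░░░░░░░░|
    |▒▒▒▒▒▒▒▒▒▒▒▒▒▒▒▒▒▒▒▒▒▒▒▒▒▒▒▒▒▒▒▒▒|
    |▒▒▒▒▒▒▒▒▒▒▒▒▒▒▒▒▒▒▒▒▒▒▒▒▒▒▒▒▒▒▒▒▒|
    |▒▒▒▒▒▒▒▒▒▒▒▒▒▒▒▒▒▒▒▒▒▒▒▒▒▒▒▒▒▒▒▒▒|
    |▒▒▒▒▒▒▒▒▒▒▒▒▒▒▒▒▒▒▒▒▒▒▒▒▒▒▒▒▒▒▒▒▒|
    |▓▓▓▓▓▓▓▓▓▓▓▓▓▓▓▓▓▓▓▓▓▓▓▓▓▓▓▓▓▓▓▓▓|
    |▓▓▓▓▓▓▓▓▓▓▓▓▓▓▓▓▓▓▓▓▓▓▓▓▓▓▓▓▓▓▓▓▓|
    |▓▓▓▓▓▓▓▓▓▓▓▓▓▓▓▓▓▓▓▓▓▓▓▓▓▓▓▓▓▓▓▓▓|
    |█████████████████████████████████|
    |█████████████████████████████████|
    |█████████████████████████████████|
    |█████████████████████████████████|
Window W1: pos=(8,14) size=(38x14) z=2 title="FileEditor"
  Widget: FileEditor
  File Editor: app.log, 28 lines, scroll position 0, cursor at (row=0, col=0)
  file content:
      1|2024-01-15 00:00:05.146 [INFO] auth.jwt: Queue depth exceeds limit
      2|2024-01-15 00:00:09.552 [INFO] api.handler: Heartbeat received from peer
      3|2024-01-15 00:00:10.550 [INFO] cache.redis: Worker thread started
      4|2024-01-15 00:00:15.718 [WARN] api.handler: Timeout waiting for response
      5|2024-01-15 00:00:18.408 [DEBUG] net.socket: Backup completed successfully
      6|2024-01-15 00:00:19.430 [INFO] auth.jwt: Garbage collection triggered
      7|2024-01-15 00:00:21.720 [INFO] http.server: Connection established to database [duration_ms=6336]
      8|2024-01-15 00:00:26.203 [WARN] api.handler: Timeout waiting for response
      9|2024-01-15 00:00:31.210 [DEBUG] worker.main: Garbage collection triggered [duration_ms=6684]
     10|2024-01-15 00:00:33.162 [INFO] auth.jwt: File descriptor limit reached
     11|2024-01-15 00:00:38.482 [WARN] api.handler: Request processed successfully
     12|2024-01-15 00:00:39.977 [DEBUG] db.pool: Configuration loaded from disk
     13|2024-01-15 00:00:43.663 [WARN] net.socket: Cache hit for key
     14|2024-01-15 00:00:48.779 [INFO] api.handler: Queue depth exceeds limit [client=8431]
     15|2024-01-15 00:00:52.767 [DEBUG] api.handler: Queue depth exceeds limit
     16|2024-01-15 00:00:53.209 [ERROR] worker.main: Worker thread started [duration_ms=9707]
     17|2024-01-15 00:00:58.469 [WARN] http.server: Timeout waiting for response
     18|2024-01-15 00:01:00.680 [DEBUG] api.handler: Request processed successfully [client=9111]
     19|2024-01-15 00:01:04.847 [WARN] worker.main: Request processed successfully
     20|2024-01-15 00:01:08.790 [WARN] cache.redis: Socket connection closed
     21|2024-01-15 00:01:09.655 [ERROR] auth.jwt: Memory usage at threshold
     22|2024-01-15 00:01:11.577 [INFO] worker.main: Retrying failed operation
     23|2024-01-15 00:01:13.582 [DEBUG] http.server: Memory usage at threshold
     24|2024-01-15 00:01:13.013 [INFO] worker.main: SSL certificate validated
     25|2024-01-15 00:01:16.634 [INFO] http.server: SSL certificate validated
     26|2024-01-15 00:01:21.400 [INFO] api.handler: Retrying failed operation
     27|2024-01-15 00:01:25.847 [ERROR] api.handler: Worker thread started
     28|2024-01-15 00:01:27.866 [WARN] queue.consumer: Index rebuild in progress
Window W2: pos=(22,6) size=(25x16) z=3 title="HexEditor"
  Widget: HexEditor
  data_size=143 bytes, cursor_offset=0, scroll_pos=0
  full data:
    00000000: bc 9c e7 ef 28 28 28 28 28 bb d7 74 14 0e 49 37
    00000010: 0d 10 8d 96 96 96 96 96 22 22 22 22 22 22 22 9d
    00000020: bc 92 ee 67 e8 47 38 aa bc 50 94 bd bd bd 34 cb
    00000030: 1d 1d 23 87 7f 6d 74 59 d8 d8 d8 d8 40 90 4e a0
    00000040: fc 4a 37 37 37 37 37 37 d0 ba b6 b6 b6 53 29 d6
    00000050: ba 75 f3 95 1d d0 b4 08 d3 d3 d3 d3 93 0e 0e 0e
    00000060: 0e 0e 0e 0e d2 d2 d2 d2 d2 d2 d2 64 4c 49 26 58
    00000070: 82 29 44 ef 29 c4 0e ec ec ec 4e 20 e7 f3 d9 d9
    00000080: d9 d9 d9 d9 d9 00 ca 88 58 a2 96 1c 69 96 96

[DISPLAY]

                                      
                                      
                                      
             ┏━━━━━━━━━━━━━━━━━━━━━━━┓
━━━━━━━━━━━━━┃ HexEditor             ┃
Viewer       ┠───────────────────────┨
─────────────┃00000000  BC 9c e7 ef 2┃
             ┃00000010  0d 10 8d 96 9┃
             ┃00000020  bc 92 ee 67 e┃
             ┃00000030  1d 1d 23 87 7┃
             ┃00000040  fc 4a 37 37 3┃
━━━━━━━━━━━━━┃00000050  ba 75 f3 95 1┃
 FileEditor  ┃00000060  0e 0e 0e 0e d┃
─────────────┃00000070  82 29 44 ef 2┃
█024-01-15 00┃00000080  d9 d9 d9 d9 d┃
2024-01-15 00┃                       ┃
2024-01-15 00┃                       ┃
2024-01-15 00┃                       ┃
2024-01-15 00┗━━━━━━━━━━━━━━━━━━━━━━━┛


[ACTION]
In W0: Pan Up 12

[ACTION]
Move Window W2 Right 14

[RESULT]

                                      
                                      
                                      
                           ┏━━━━━━━━━━
━━━━━━━━━━━━━━━━━━━━━━━━━━━┃ HexEditor
Viewer                     ┠──────────
───────────────────────────┃00000000  
                           ┃00000010  
                           ┃00000020  
                           ┃00000030  
                           ┃00000040  
━━━━━━━━━━━━━━━━━━━━━━━━━━━┃00000050  
 FileEditor                ┃00000060  
───────────────────────────┃00000070  
█024-01-15 00:00:05.146 [IN┃00000080  
2024-01-15 00:00:09.552 [IN┃          
2024-01-15 00:00:10.550 [IN┃          
2024-01-15 00:00:15.718 [WA┃          
2024-01-15 00:00:18.408 [DE┗━━━━━━━━━━


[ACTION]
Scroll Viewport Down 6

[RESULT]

───────────────────────────┃00000000  
                           ┃00000010  
                           ┃00000020  
                           ┃00000030  
                           ┃00000040  
━━━━━━━━━━━━━━━━━━━━━━━━━━━┃00000050  
 FileEditor                ┃00000060  
───────────────────────────┃00000070  
█024-01-15 00:00:05.146 [IN┃00000080  
2024-01-15 00:00:09.552 [IN┃          
2024-01-15 00:00:10.550 [IN┃          
2024-01-15 00:00:15.718 [WA┃          
2024-01-15 00:00:18.408 [DE┗━━━━━━━━━━
2024-01-15 00:00:19.430 [INFO] auth░┃ 
2024-01-15 00:00:21.720 [INFO] http░┃ 
2024-01-15 00:00:26.203 [WARN] api.░┃ 
2024-01-15 00:00:31.210 [DEBUG] wor░┃ 
2024-01-15 00:00:33.162 [INFO] auth▼┃ 
━━━━━━━━━━━━━━━━━━━━━━━━━━━━━━━━━━━━┛ 


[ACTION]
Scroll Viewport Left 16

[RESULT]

  ┠─────────────────────────────────┃0
  ┃                                 ┃0
  ┃                                 ┃0
  ┃                                 ┃0
  ┃                                 ┃0
  ┃░░░░░┏━━━━━━━━━━━━━━━━━━━━━━━━━━━┃0
  ┃░░░░░┃ FileEditor                ┃0
  ┃░░░░░┠───────────────────────────┃0
  ┗━━━━━┃█024-01-15 00:00:05.146 [IN┃0
        ┃2024-01-15 00:00:09.552 [IN┃ 
        ┃2024-01-15 00:00:10.550 [IN┃ 
        ┃2024-01-15 00:00:15.718 [WA┃ 
        ┃2024-01-15 00:00:18.408 [DE┗━
        ┃2024-01-15 00:00:19.430 [INFO
        ┃2024-01-15 00:00:21.720 [INFO
        ┃2024-01-15 00:00:26.203 [WARN
        ┃2024-01-15 00:00:31.210 [DEBU
        ┃2024-01-15 00:00:33.162 [INFO
        ┗━━━━━━━━━━━━━━━━━━━━━━━━━━━━━


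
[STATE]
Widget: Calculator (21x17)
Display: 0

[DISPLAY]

                    0
┌───┬───┬───┬───┐    
│ 7 │ 8 │ 9 │ ÷ │    
├───┼───┼───┼───┤    
│ 4 │ 5 │ 6 │ × │    
├───┼───┼───┼───┤    
│ 1 │ 2 │ 3 │ - │    
├───┼───┼───┼───┤    
│ 0 │ . │ = │ + │    
├───┼───┼───┼───┤    
│ C │ MC│ MR│ M+│    
└───┴───┴───┴───┘    
                     
                     
                     
                     
                     


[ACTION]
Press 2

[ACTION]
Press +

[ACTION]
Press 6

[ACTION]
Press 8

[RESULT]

                   68
┌───┬───┬───┬───┐    
│ 7 │ 8 │ 9 │ ÷ │    
├───┼───┼───┼───┤    
│ 4 │ 5 │ 6 │ × │    
├───┼───┼───┼───┤    
│ 1 │ 2 │ 3 │ - │    
├───┼───┼───┼───┤    
│ 0 │ . │ = │ + │    
├───┼───┼───┼───┤    
│ C │ MC│ MR│ M+│    
└───┴───┴───┴───┘    
                     
                     
                     
                     
                     


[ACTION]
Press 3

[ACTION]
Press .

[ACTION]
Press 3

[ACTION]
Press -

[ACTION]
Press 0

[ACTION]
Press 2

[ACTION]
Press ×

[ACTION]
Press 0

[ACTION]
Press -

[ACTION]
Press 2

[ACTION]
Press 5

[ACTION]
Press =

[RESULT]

                  -25
┌───┬───┬───┬───┐    
│ 7 │ 8 │ 9 │ ÷ │    
├───┼───┼───┼───┤    
│ 4 │ 5 │ 6 │ × │    
├───┼───┼───┼───┤    
│ 1 │ 2 │ 3 │ - │    
├───┼───┼───┼───┤    
│ 0 │ . │ = │ + │    
├───┼───┼───┼───┤    
│ C │ MC│ MR│ M+│    
└───┴───┴───┴───┘    
                     
                     
                     
                     
                     


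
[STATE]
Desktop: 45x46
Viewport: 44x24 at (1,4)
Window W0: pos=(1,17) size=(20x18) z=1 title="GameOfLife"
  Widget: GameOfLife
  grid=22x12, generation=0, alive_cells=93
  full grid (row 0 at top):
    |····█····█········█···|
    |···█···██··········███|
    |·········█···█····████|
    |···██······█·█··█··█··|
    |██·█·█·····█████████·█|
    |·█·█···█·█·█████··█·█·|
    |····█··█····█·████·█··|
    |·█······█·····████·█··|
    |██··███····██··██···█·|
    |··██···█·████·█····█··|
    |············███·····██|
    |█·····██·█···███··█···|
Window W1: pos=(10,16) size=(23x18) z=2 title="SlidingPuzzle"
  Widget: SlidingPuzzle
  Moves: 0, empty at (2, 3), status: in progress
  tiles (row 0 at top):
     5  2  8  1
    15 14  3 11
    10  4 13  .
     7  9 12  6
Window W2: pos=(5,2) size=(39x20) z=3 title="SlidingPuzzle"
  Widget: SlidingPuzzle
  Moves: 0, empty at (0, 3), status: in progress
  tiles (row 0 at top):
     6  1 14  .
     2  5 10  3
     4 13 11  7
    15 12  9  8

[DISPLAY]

    ┠─────────────────────────────────────┨ 
    ┃┌────┬────┬────┬────┐                ┃ 
    ┃│  6 │  1 │ 14 │    │                ┃ 
    ┃├────┼────┼────┼────┤                ┃ 
    ┃│  2 │  5 │ 10 │  3 │                ┃ 
    ┃├────┼────┼────┼────┤                ┃ 
    ┃│  4 │ 13 │ 11 │  7 │                ┃ 
    ┃├────┼────┼────┼────┤                ┃ 
    ┃│ 15 │ 12 │  9 │  8 │                ┃ 
    ┃└────┴────┴────┴────┘                ┃ 
    ┃Moves: 0                             ┃ 
    ┃                                     ┃ 
    ┃                                     ┃ 
┏━━━┃                                     ┃ 
┃ Ga┃                                     ┃ 
┠───┃                                     ┃ 
┃Gen┃                                     ┃ 
┃··█┗━━━━━━━━━━━━━━━━━━━━━━━━━━━━━━━━━━━━━┛ 
┃·█···██·┃│ 15 │ 14 │  3 │ 11 │┃            
┃·······█┃├────┼────┼────┼────┤┃            
┃·██·····┃│ 10 │  4 │ 13 │    │┃            
┃·█·█····┃├────┼────┼────┼────┤┃            
┃·█···█·█┃│  7 │  9 │ 12 │  6 │┃            
┃··█··█··┃└────┴────┴────┴────┘┃            


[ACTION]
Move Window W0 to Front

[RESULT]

    ┠─────────────────────────────────────┨ 
    ┃┌────┬────┬────┬────┐                ┃ 
    ┃│  6 │  1 │ 14 │    │                ┃ 
    ┃├────┼────┼────┼────┤                ┃ 
    ┃│  2 │  5 │ 10 │  3 │                ┃ 
    ┃├────┼────┼────┼────┤                ┃ 
    ┃│  4 │ 13 │ 11 │  7 │                ┃ 
    ┃├────┼────┼────┼────┤                ┃ 
    ┃│ 15 │ 12 │  9 │  8 │                ┃ 
    ┃└────┴────┴────┴────┘                ┃ 
    ┃Moves: 0                             ┃ 
    ┃                                     ┃ 
    ┃                                     ┃ 
┏━━━━━━━━━━━━━━━━━━┓                      ┃ 
┃ GameOfLife       ┃                      ┃ 
┠──────────────────┨                      ┃ 
┃Gen: 0            ┃                      ┃ 
┃··█····█········█·┃━━━━━━━━━━━━━━━━━━━━━━┛ 
┃·█···██··········█┃│  3 │ 11 │┃            
┃·······█···█····██┃┼────┼────┤┃            
┃·██······█·█··█··█┃│ 13 │    │┃            
┃·█·█·····█████████┃┼────┼────┤┃            
┃·█···█·█·█████··█·┃│ 12 │  6 │┃            
┃··█··█····█·████·█┃┴────┴────┘┃            


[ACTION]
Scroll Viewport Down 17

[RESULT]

┃··█····█········█·┃━━━━━━━━━━━━━━━━━━━━━━┛ 
┃·█···██··········█┃│  3 │ 11 │┃            
┃·······█···█····██┃┼────┼────┤┃            
┃·██······█·█··█··█┃│ 13 │    │┃            
┃·█·█·····█████████┃┼────┼────┤┃            
┃·█···█·█·█████··█·┃│ 12 │  6 │┃            
┃··█··█····█·████·█┃┴────┴────┘┃            
┃······█·····████·█┃           ┃            
┃··███····██··██···┃           ┃            
┃██···█·████·█····█┃           ┃            
┃··········███·····┃           ┃            
┃····██·█···███··█·┃           ┃            
┃                  ┃━━━━━━━━━━━┛            
┗━━━━━━━━━━━━━━━━━━┛                        
                                            
                                            
                                            
                                            
                                            
                                            
                                            
                                            
                                            
                                            


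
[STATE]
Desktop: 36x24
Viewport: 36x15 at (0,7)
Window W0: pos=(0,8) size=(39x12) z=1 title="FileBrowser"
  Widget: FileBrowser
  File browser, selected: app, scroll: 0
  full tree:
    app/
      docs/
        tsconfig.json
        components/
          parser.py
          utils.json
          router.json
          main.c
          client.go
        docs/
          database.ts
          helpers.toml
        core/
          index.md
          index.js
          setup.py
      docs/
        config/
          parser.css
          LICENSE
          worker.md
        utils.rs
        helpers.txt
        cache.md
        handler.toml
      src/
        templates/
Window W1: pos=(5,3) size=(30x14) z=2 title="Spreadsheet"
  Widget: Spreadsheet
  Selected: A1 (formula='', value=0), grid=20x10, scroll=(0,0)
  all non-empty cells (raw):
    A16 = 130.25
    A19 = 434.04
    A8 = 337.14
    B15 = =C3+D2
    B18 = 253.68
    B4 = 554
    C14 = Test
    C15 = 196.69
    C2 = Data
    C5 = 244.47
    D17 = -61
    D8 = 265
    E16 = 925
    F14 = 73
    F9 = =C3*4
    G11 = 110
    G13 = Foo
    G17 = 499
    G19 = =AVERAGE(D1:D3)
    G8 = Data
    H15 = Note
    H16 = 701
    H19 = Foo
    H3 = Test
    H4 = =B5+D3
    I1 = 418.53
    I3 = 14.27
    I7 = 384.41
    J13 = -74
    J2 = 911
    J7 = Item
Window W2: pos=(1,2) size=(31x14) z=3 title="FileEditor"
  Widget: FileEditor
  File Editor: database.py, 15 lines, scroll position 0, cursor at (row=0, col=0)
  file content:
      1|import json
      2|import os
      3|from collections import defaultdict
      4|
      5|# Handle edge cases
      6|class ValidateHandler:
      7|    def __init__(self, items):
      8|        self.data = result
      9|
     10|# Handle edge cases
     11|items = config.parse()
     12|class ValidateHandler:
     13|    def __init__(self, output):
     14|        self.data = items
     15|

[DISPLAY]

 ┃from collections import defa░┃  ┃ 
┏┃                            ░┃--┃━
┃┃# Handle edge cases         ░┃ 0┃ 
┠┃class ValidateHandler:      ░┃  ┃─
┃┃    def __init__(self, items░┃ 0┃ 
┃┃        self.data = result  ░┃ 0┃ 
┃┃                            ░┃47┃ 
┃┃# Handle edge cases         ▼┃ 0┃ 
┃┗━━━━━━━━━━━━━━━━━━━━━━━━━━━━━┛ 0┃ 
┃    ┗━━━━━━━━━━━━━━━━━━━━━━━━━━━━┛ 
┃                                   
┃                                   
┗━━━━━━━━━━━━━━━━━━━━━━━━━━━━━━━━━━━
                                    
                                    


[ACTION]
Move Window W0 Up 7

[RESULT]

┃┃from collections import defa░┃  ┃ 
┃┃                            ░┃--┃ 
┃┃# Handle edge cases         ░┃ 0┃ 
┃┃class ValidateHandler:      ░┃  ┃ 
┃┃    def __init__(self, items░┃ 0┃ 
┗┃        self.data = result  ░┃ 0┃━
 ┃                            ░┃47┃ 
 ┃# Handle edge cases         ▼┃ 0┃ 
 ┗━━━━━━━━━━━━━━━━━━━━━━━━━━━━━┛ 0┃ 
     ┗━━━━━━━━━━━━━━━━━━━━━━━━━━━━┛ 
                                    
                                    
                                    
                                    
                                    


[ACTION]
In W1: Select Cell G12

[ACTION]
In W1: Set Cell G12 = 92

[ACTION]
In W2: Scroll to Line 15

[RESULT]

┃┃        self.data = result  ░┃  ┃ 
┃┃                            ░┃--┃ 
┃┃# Handle edge cases         ░┃ 0┃ 
┃┃items = config.parse()      ░┃  ┃ 
┃┃class ValidateHandler:      ░┃ 0┃ 
┗┃    def __init__(self, outpu░┃ 0┃━
 ┃        self.data = items   █┃47┃ 
 ┃                            ▼┃ 0┃ 
 ┗━━━━━━━━━━━━━━━━━━━━━━━━━━━━━┛ 0┃ 
     ┗━━━━━━━━━━━━━━━━━━━━━━━━━━━━┛ 
                                    
                                    
                                    
                                    
                                    


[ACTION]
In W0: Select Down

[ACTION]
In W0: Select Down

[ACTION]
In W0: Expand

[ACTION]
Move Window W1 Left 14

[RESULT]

┃┃        self.data = result  ░┃    
┃┃                            ░┃    
┃┃# Handle edge cases         ░┃    
┃┃items = config.parse()      ░┃    
┃┃class ValidateHandler:      ░┃    
┃┃    def __init__(self, outpu░┃━━━━
┃┃        self.data = items   █┃    
┃┃                            ▼┃    
┃┗━━━━━━━━━━━━━━━━━━━━━━━━━━━━━┛    
┗━━━━━━━━━━━━━━━━━━━━━━━━━━━━┛      
                                    
                                    
                                    
                                    
                                    
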